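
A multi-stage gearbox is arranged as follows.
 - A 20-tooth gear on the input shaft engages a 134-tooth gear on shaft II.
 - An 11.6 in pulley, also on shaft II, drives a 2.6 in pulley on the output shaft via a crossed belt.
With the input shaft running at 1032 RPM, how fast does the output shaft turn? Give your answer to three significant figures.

687 RPM

the input shaft → shaft II (gear mesh, 134/20): 1032 ÷ 6.7 = 154.03 RPM
shaft II → the output shaft (belt, 2.6/11.6): 154.03 ÷ 0.22414 = 687.21 RPM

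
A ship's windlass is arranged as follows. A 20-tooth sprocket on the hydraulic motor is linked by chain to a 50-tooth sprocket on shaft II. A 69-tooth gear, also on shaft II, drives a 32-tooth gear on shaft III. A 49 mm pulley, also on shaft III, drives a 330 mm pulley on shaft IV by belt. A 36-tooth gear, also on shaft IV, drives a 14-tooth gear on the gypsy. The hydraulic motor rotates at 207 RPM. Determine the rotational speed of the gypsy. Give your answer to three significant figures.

chain 50/20 = 2.5 → 207/2.5 = 82.8 RPM
gear mesh 32/69 = 0.46377 → 82.8/0.46377 = 178.54 RPM
belt 330/49 = 6.7347 → 178.54/6.7347 = 26.51 RPM
gear mesh 14/36 = 0.38889 → 26.51/0.38889 = 68.169 RPM

68.2 RPM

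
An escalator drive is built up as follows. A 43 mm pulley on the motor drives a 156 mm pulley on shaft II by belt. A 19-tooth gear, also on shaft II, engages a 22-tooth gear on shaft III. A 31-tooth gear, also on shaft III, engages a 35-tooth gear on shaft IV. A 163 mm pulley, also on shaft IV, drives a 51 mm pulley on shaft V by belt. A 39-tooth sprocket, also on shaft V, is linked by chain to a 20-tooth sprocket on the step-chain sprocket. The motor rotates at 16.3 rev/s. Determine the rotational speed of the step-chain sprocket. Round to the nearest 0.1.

belt 156/43 = 3.6279 → 16.3/3.6279 = 4.4929 rev/s
gear mesh 22/19 = 1.1579 → 4.4929/1.1579 = 3.8803 rev/s
gear mesh 35/31 = 1.129 → 3.8803/1.129 = 3.4368 rev/s
belt 51/163 = 0.31288 → 3.4368/0.31288 = 10.984 rev/s
chain 20/39 = 0.51282 → 10.984/0.51282 = 21.419 rev/s

21.4 rev/s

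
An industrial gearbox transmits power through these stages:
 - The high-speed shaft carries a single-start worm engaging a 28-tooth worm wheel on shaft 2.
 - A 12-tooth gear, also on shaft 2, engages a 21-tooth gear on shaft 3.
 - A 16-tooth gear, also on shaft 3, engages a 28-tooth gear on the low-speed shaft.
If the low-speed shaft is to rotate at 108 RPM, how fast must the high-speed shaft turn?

9261 RPM

Overall ratio R = 28 × 1.75 × 1.75 = 85.75.
Required input speed = output speed × R = 108 × 85.75 = 9261 RPM.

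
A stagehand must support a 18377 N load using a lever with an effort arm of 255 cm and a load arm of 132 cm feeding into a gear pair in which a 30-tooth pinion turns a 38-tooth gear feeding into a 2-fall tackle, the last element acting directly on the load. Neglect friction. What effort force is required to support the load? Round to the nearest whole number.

Lever MA = effort arm / load arm = 255/132 = 1.9318.
Gear pair MA = 38/30 = 1.2667.
Block-and-tackle MA = number of supporting rope parts = 2.
Combined ideal MA = 1.9318 × 1.2667 × 2 = 4.8939.
Effort = load / MA = 18377 / 4.8939 = 3755.1 N.

3755 N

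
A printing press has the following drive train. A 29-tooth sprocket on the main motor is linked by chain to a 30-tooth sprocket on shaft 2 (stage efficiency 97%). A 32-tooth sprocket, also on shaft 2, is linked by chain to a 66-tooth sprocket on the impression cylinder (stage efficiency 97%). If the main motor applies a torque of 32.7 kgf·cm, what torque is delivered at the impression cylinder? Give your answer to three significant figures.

After the chain (30/29): 32.7 × 1.0345 × 0.97 = 32.813 kgf·cm
After the chain (66/32): 32.813 × 2.0625 × 0.97 = 65.646 kgf·cm

65.6 kgf·cm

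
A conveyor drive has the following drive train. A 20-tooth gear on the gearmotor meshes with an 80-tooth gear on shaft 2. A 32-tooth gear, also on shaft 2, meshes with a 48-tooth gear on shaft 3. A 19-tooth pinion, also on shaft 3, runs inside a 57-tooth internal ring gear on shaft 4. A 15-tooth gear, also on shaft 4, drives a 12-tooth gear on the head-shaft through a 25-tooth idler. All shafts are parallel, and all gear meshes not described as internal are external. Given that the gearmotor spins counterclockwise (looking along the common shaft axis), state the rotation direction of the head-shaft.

counterclockwise

the gearmotor → shaft 2: external mesh, 1 reversal → CW.
shaft 2 → shaft 3: external mesh, 1 reversal → CCW.
shaft 3 → shaft 4: internal mesh, same direction → CCW.
shaft 4 → the head-shaft: driver → idler → driven is 2 external meshes, 2 reversals → CCW.
4 reversals in total — an even number — so the head-shaft turns the same way as the gearmotor.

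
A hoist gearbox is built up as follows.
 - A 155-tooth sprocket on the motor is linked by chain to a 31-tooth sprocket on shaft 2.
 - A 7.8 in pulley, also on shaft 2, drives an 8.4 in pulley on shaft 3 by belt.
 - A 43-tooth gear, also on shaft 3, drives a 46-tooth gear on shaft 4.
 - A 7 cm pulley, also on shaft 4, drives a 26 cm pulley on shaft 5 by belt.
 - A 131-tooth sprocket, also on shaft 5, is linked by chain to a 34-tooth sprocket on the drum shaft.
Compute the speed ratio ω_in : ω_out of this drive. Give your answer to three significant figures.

0.222

Each stage contributes driven/driver: chain 31/155 = 0.2, belt 8.4/7.8 = 1.0769, gear mesh 46/43 = 1.0698, belt 26/7 = 3.7143, chain 34/131 = 0.25954.
Overall: 0.2 × 1.0769 × 1.0698 × 3.7143 × 0.25954 = 0.22212.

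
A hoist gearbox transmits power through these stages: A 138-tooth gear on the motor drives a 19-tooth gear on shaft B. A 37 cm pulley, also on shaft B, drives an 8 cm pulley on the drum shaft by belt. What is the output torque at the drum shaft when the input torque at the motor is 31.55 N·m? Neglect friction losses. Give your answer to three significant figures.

0.939 N·m

gear mesh 19/138 = 0.13768 → τ = 31.55·0.13768 = 4.3438 N·m
belt 8/37 = 0.21622 → τ = 4.3438·0.21622 = 0.93921 N·m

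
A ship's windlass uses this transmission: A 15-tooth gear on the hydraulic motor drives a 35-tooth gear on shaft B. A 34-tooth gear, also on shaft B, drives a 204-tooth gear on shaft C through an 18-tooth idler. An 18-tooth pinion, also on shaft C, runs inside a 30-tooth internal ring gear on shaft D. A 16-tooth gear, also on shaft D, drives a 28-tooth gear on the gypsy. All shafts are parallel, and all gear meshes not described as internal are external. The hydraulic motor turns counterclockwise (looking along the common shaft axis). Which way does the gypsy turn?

counterclockwise

the hydraulic motor → shaft B: external mesh, 1 reversal → CW.
shaft B → shaft C: driver → idler → driven is 2 external meshes, 2 reversals → CW.
shaft C → shaft D: internal mesh, same direction → CW.
shaft D → the gypsy: external mesh, 1 reversal → CCW.
4 reversals in total — an even number — so the gypsy turns the same way as the hydraulic motor.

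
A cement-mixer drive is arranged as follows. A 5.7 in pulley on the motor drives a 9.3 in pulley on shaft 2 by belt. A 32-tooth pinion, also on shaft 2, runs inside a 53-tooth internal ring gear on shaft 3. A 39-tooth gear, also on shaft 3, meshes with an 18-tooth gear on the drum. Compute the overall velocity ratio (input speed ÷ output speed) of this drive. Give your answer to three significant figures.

1.25

Each stage contributes driven/driver: belt 9.3/5.7 = 1.6316, internal gear 53/32 = 1.6562, gear mesh 18/39 = 0.46154.
Overall: 1.6316 × 1.6562 × 0.46154 = 1.2472.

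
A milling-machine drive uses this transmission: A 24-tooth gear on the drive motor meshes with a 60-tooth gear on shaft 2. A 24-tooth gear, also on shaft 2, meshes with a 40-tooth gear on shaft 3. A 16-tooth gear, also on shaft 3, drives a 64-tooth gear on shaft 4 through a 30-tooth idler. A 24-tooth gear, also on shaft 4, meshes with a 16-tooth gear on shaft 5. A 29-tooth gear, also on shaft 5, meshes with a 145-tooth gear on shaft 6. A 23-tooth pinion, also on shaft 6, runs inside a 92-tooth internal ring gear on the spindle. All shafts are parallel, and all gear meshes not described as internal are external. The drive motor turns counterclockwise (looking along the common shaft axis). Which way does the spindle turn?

counterclockwise

the drive motor → shaft 2: external mesh, 1 reversal → CW.
shaft 2 → shaft 3: external mesh, 1 reversal → CCW.
shaft 3 → shaft 4: driver → idler → driven is 2 external meshes, 2 reversals → CCW.
shaft 4 → shaft 5: external mesh, 1 reversal → CW.
shaft 5 → shaft 6: external mesh, 1 reversal → CCW.
shaft 6 → the spindle: internal mesh, same direction → CCW.
6 reversals in total — an even number — so the spindle turns the same way as the drive motor.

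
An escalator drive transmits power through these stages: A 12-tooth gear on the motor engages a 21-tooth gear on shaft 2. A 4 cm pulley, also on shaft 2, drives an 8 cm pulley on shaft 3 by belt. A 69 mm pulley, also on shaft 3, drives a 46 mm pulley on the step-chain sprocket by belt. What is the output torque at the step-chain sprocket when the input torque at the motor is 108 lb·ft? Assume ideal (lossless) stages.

gear mesh 21/12 = 1.75 → τ = 108·1.75 = 189 lb·ft
belt 8/4 = 2 → τ = 189·2 = 378 lb·ft
belt 46/69 = 0.66667 → τ = 378·0.66667 = 252 lb·ft

252 lb·ft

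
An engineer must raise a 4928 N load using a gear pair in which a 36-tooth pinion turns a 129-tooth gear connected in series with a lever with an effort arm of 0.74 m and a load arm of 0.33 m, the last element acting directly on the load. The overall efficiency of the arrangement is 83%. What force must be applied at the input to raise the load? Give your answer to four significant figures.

738.9 N

Gear pair MA = 129/36 = 3.5833.
Lever MA = effort arm / load arm = 0.74/0.33 = 2.2424.
Combined ideal MA = 3.5833 × 2.2424 = 8.0354.
Actual MA = 8.0354 × 0.83 = 6.6693.
Effort = load / actual MA = 4928 / 6.6693 = 738.9 N.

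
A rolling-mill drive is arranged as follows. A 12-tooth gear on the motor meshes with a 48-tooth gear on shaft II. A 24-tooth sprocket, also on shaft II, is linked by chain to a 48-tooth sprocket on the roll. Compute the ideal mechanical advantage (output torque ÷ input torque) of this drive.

8

Each stage contributes driven/driver: gear mesh 48/12 = 4, chain 48/24 = 2.
Overall: 4 × 2 = 8.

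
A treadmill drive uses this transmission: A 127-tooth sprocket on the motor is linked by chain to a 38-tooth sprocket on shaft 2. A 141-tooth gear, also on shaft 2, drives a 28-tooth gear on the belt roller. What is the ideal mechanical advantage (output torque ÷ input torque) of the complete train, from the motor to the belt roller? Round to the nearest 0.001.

Each stage contributes driven/driver: chain 38/127 = 0.29921, gear mesh 28/141 = 0.19858.
Overall: 0.29921 × 0.19858 = 0.059418.

0.059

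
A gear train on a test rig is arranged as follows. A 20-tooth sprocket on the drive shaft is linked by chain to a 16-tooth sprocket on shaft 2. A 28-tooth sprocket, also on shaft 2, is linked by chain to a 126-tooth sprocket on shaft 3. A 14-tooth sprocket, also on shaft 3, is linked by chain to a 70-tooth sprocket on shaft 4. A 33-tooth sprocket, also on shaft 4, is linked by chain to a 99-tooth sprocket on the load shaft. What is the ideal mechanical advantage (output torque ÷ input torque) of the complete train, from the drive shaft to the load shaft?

54

Each stage contributes driven/driver: chain 16/20 = 0.8, chain 126/28 = 4.5, chain 70/14 = 5, chain 99/33 = 3.
Overall: 0.8 × 4.5 × 5 × 3 = 54.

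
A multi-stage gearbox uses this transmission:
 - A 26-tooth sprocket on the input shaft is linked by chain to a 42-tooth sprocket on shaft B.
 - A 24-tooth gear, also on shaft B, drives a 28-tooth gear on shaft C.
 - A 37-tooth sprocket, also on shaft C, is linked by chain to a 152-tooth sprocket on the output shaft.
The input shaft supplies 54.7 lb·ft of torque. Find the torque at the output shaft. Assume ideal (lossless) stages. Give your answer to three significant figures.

After the chain (42/26): 54.7 × 1.6154 = 88.362 lb·ft
After the gear mesh (28/24): 88.362 × 1.1667 = 103.09 lb·ft
After the chain (152/37): 103.09 × 4.1081 = 423.5 lb·ft

423 lb·ft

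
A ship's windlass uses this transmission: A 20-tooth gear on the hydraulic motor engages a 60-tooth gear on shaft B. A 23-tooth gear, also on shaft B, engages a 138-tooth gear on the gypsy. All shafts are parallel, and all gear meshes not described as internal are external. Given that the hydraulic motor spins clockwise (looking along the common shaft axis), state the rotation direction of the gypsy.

the hydraulic motor → shaft B: external mesh, 1 reversal → CCW.
shaft B → the gypsy: external mesh, 1 reversal → CW.
2 reversals in total — an even number — so the gypsy turns the same way as the hydraulic motor.

clockwise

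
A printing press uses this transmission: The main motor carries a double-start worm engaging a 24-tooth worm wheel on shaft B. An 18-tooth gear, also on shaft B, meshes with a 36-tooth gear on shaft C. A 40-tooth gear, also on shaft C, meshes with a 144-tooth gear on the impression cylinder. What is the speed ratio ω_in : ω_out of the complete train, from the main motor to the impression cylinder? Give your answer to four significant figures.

Each stage contributes driven/driver: worm 24/2 = 12, gear mesh 36/18 = 2, gear mesh 144/40 = 3.6.
Overall: 12 × 2 × 3.6 = 86.4.

86.40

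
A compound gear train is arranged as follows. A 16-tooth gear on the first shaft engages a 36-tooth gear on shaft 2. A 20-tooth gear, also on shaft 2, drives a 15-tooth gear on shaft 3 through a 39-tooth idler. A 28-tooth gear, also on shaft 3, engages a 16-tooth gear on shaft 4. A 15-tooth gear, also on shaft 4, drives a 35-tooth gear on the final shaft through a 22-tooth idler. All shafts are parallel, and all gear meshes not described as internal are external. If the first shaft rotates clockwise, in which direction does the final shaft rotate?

the first shaft → shaft 2: external mesh, 1 reversal → CCW.
shaft 2 → shaft 3: driver → idler → driven is 2 external meshes, 2 reversals → CCW.
shaft 3 → shaft 4: external mesh, 1 reversal → CW.
shaft 4 → the final shaft: driver → idler → driven is 2 external meshes, 2 reversals → CW.
6 reversals in total — an even number — so the final shaft turns the same way as the first shaft.

clockwise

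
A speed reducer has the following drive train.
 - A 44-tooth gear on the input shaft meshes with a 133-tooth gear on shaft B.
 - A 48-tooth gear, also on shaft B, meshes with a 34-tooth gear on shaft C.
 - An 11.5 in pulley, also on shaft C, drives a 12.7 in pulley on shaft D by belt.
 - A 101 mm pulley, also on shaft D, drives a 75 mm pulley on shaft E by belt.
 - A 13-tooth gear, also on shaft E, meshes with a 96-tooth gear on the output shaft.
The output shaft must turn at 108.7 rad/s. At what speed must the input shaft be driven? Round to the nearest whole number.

1409 rad/s

Overall ratio R = 3.0227 × 0.70833 × 1.1043 × 0.74257 × 7.3846 = 12.966.
Required input speed = output speed × R = 108.7 × 12.966 = 1409.4 rad/s.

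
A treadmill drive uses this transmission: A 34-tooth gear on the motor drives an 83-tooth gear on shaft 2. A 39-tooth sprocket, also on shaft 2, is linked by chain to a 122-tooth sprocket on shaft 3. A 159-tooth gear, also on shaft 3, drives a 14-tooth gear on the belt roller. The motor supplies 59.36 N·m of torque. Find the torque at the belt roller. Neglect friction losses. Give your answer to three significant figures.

gear mesh 83/34 = 2.4412 → τ = 59.36·2.4412 = 144.91 N·m
chain 122/39 = 3.1282 → τ = 144.91·3.1282 = 453.3 N·m
gear mesh 14/159 = 0.08805 → τ = 453.3·0.08805 = 39.913 N·m

39.9 N·m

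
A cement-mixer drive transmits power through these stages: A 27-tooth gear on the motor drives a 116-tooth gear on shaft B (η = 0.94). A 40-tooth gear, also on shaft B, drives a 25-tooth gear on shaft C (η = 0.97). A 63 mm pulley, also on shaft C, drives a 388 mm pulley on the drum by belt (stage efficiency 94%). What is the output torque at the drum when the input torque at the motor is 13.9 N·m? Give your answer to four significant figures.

gear mesh 116/27 = 4.2963 → τ = 13.9·4.2963·0.94 = 56.135 N·m
gear mesh 25/40 = 0.625 → τ = 56.135·0.625·0.97 = 34.032 N·m
belt 388/63 = 6.1587 → τ = 34.032·6.1587·0.94 = 197.02 N·m

197.0 N·m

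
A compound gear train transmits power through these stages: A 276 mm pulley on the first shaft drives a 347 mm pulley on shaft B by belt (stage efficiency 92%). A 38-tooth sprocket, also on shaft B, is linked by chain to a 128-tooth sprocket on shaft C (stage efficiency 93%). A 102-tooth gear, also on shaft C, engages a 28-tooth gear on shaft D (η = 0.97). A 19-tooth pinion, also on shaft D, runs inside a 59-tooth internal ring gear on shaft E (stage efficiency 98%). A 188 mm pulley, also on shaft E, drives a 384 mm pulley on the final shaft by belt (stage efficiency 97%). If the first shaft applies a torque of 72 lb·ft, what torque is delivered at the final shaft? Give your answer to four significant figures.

Belt: ratio = 347/276 = 1.2572; torque at shaft B = 72 × 1.2572 × 0.92 = 83.28 lb·ft.
Chain: ratio = 128/38 = 3.3684; torque at shaft C = 83.28 × 3.3684 × 0.93 = 260.89 lb·ft.
Gear mesh: ratio = 28/102 = 0.27451; torque at shaft D = 260.89 × 0.27451 × 0.97 = 69.467 lb·ft.
Internal gear: ratio = 59/19 = 3.1053; torque at shaft E = 69.467 × 3.1053 × 0.98 = 211.4 lb·ft.
Belt: ratio = 384/188 = 2.0426; torque at the final shaft = 211.4 × 2.0426 × 0.97 = 418.84 lb·ft.

418.8 lb·ft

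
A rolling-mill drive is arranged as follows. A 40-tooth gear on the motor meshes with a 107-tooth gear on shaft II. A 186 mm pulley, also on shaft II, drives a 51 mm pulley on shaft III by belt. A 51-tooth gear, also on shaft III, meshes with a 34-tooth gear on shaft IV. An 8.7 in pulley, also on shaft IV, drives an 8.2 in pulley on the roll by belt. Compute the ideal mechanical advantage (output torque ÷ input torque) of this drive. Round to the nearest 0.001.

0.461

Each stage contributes driven/driver: gear mesh 107/40 = 2.675, belt 51/186 = 0.27419, gear mesh 34/51 = 0.66667, belt 8.2/8.7 = 0.94253.
Overall: 2.675 × 0.27419 × 0.66667 × 0.94253 = 0.46088.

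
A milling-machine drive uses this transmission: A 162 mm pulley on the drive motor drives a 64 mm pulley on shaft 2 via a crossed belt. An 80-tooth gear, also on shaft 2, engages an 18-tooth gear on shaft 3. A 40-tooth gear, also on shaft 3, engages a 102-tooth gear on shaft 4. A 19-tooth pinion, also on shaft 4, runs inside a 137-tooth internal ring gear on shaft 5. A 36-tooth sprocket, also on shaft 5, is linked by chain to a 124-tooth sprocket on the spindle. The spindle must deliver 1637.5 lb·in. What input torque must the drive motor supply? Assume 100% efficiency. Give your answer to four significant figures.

290.9 lb·in

Overall ratio R = 0.39506 × 0.225 × 2.55 × 7.2105 × 3.4444 = 5.6296.
Input torque = output torque / R = 1637.5 / 5.6296 = 290.88 lb·in.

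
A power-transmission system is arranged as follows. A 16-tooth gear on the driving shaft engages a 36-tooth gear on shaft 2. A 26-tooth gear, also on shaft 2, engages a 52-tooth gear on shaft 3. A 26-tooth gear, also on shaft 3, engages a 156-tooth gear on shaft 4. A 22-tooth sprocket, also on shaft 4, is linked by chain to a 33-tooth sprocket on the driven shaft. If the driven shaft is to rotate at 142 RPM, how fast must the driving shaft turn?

5751 RPM

Overall ratio R = 2.25 × 2 × 6 × 1.5 = 40.5.
Required input speed = output speed × R = 142 × 40.5 = 5751 RPM.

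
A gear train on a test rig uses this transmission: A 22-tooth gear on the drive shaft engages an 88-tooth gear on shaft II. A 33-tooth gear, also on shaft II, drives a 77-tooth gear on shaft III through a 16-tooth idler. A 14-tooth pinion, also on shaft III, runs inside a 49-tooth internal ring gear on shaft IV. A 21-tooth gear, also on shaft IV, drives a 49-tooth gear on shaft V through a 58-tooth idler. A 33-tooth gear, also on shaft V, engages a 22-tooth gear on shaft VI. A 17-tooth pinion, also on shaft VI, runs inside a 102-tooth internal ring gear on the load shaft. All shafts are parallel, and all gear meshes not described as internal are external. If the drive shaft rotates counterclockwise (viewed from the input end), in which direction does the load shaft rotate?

counterclockwise

the drive shaft → shaft II: external mesh, 1 reversal → CW.
shaft II → shaft III: driver → idler → driven is 2 external meshes, 2 reversals → CW.
shaft III → shaft IV: internal mesh, same direction → CW.
shaft IV → shaft V: driver → idler → driven is 2 external meshes, 2 reversals → CW.
shaft V → shaft VI: external mesh, 1 reversal → CCW.
shaft VI → the load shaft: internal mesh, same direction → CCW.
6 reversals in total — an even number — so the load shaft turns the same way as the drive shaft.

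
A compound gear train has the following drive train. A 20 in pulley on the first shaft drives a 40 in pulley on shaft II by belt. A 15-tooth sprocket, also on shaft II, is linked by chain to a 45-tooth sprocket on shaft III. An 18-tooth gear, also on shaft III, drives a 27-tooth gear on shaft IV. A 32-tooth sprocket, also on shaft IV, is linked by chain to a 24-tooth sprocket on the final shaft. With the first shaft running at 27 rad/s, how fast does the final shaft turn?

4 rad/s

belt 40/20 = 2 → 27/2 = 13.5 rad/s
chain 45/15 = 3 → 13.5/3 = 4.5 rad/s
gear mesh 27/18 = 1.5 → 4.5/1.5 = 3 rad/s
chain 24/32 = 0.75 → 3/0.75 = 4 rad/s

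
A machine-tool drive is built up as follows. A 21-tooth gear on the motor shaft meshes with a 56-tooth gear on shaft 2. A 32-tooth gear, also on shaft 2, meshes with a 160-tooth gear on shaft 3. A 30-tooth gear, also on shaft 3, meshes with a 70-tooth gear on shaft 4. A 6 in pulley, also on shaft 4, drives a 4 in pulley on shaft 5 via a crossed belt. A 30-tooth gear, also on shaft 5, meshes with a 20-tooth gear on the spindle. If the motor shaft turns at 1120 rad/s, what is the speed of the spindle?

81 rad/s

the motor shaft → shaft 2 (gear mesh, 56/21): 1120 ÷ 2.6667 = 420 rad/s
shaft 2 → shaft 3 (gear mesh, 160/32): 420 ÷ 5 = 84 rad/s
shaft 3 → shaft 4 (gear mesh, 70/30): 84 ÷ 2.3333 = 36 rad/s
shaft 4 → shaft 5 (belt, 4/6): 36 ÷ 0.66667 = 54 rad/s
shaft 5 → the spindle (gear mesh, 20/30): 54 ÷ 0.66667 = 81 rad/s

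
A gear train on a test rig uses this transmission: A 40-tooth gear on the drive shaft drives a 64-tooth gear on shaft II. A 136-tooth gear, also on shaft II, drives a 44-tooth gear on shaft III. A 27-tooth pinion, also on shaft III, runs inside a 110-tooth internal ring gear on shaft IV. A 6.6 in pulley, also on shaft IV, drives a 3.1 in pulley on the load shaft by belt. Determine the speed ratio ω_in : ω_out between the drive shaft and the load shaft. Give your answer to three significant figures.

0.991

Each stage contributes driven/driver: gear mesh 64/40 = 1.6, gear mesh 44/136 = 0.32353, internal gear 110/27 = 4.0741, belt 3.1/6.6 = 0.4697.
Overall: 1.6 × 0.32353 × 4.0741 × 0.4697 = 0.99056.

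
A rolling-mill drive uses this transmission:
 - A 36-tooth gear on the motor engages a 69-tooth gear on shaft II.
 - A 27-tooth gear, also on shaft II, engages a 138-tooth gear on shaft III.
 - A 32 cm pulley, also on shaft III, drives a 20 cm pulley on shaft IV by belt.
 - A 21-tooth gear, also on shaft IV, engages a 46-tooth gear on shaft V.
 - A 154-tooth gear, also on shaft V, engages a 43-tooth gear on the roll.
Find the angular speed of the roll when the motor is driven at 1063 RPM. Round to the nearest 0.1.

gear mesh 69/36 = 1.9167 → 1063/1.9167 = 554.61 RPM
gear mesh 138/27 = 5.1111 → 554.61/5.1111 = 108.51 RPM
belt 20/32 = 0.625 → 108.51/0.625 = 173.62 RPM
gear mesh 46/21 = 2.1905 → 173.62/2.1905 = 79.26 RPM
gear mesh 43/154 = 0.27922 → 79.26/0.27922 = 283.86 RPM

283.9 RPM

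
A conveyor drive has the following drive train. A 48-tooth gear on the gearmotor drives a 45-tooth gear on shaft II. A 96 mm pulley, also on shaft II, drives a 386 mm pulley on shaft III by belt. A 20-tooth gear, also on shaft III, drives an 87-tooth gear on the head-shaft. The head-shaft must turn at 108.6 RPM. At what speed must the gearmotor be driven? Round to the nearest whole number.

1781 RPM

Overall ratio R = 0.9375 × 4.0208 × 4.35 = 16.397.
Required input speed = output speed × R = 108.6 × 16.397 = 1780.8 RPM.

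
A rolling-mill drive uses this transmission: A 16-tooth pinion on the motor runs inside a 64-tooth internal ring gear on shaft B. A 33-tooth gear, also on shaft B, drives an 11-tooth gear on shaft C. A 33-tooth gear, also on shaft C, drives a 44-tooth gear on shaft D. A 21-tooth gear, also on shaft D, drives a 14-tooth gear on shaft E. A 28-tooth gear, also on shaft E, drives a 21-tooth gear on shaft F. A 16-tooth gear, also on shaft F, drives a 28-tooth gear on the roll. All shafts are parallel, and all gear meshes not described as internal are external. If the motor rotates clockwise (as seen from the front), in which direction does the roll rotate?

counterclockwise

the motor → shaft B: internal mesh, same direction → CW.
shaft B → shaft C: external mesh, 1 reversal → CCW.
shaft C → shaft D: external mesh, 1 reversal → CW.
shaft D → shaft E: external mesh, 1 reversal → CCW.
shaft E → shaft F: external mesh, 1 reversal → CW.
shaft F → the roll: external mesh, 1 reversal → CCW.
5 reversals in total — an odd number — so the roll turns opposite to the motor.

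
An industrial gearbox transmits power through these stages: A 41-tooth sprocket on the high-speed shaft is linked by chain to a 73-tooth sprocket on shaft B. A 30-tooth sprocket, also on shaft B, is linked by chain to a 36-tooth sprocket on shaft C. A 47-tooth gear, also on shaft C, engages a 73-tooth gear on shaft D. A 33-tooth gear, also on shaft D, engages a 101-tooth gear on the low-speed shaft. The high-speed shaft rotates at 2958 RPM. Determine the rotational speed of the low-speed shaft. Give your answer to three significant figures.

291 RPM

the high-speed shaft → shaft B (chain, 73/41): 2958 ÷ 1.7805 = 1661.3 RPM
shaft B → shaft C (chain, 36/30): 1661.3 ÷ 1.2 = 1384.5 RPM
shaft C → shaft D (gear mesh, 73/47): 1384.5 ÷ 1.5532 = 891.36 RPM
shaft D → the low-speed shaft (gear mesh, 101/33): 891.36 ÷ 3.0606 = 291.24 RPM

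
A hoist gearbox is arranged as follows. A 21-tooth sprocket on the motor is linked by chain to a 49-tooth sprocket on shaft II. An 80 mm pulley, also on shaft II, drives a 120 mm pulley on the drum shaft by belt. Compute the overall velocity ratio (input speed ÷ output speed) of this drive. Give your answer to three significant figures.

Each stage contributes driven/driver: chain 49/21 = 2.3333, belt 120/80 = 1.5.
Overall: 2.3333 × 1.5 = 3.5.

3.50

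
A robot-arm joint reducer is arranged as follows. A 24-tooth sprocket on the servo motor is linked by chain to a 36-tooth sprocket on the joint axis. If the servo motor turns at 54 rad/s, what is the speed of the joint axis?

the servo motor → the joint axis (chain, 36/24): 54 ÷ 1.5 = 36 rad/s

36 rad/s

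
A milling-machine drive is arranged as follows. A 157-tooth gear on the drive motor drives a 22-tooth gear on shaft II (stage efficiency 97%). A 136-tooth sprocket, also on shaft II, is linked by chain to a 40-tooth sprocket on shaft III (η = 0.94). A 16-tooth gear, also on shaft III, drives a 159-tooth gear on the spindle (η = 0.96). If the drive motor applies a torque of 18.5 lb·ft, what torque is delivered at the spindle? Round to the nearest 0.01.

6.63 lb·ft

gear mesh 22/157 = 0.14013 → τ = 18.5·0.14013·0.97 = 2.5146 lb·ft
chain 40/136 = 0.29412 → τ = 2.5146·0.29412·0.94 = 0.69521 lb·ft
gear mesh 159/16 = 9.9375 → τ = 0.69521·9.9375·0.96 = 6.6323 lb·ft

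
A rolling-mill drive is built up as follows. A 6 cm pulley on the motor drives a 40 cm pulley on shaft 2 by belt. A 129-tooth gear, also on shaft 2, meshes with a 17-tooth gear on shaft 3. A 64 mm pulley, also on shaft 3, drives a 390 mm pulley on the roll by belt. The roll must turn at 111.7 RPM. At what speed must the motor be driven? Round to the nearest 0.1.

Overall ratio R = 6.6667 × 0.13178 × 6.0938 = 5.3537.
Required input speed = output speed × R = 111.7 × 5.3537 = 598.01 RPM.

598.0 RPM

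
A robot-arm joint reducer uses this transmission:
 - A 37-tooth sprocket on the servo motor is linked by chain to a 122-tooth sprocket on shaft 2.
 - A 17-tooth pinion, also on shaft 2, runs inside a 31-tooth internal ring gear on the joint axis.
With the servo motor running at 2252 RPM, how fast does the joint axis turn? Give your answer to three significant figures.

375 RPM

chain 122/37 = 3.2973 → 2252/3.2973 = 682.98 RPM
internal gear 31/17 = 1.8235 → 682.98/1.8235 = 374.54 RPM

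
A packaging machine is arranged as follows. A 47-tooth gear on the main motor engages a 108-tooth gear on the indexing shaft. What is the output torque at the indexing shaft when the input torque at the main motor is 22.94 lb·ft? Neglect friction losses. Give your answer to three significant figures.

52.7 lb·ft

Gear mesh: ratio = 108/47 = 2.2979; torque at the indexing shaft = 22.94 × 2.2979 = 52.713 lb·ft.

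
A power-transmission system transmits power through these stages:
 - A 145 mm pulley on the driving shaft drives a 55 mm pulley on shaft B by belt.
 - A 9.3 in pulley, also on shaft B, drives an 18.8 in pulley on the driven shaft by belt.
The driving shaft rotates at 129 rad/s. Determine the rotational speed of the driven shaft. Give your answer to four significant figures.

belt 55/145 = 0.37931 → 129/0.37931 = 340.09 rad/s
belt 18.8/9.3 = 2.0215 → 340.09/2.0215 = 168.24 rad/s

168.2 rad/s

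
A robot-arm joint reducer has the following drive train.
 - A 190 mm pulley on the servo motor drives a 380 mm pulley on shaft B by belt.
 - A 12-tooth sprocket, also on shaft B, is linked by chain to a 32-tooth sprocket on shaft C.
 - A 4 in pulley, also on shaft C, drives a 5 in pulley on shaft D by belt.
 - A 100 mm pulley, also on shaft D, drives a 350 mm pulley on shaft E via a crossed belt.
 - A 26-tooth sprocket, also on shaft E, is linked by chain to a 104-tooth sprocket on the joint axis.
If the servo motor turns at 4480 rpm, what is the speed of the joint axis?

48 rpm

Belt: ratio = 380/190 = 2, so shaft B turns at 4480 / 2 = 2240 rpm.
Chain: ratio = 32/12 = 2.6667, so shaft C turns at 2240 / 2.6667 = 840 rpm.
Belt: ratio = 5/4 = 1.25, so shaft D turns at 840 / 1.25 = 672 rpm.
Belt: ratio = 350/100 = 3.5, so shaft E turns at 672 / 3.5 = 192 rpm.
Chain: ratio = 104/26 = 4, so the joint axis turns at 192 / 4 = 48 rpm.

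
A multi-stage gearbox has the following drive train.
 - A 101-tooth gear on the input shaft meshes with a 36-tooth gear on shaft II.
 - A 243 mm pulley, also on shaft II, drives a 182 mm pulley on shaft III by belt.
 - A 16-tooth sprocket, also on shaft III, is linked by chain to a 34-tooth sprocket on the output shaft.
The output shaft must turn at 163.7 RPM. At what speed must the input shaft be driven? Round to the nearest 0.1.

92.9 RPM

Overall ratio R = 0.35644 × 0.74897 × 2.125 = 0.56729.
Required input speed = output speed × R = 163.7 × 0.56729 = 92.865 RPM.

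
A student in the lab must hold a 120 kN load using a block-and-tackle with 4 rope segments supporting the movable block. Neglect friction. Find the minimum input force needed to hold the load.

30 kN

Block-and-tackle MA = number of supporting rope parts = 4.
Effort = load / MA = 120 / 4 = 30 kN.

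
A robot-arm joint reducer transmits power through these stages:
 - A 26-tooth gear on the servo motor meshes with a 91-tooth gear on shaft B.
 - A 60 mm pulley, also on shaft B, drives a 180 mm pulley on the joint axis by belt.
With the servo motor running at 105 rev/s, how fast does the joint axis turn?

Gear mesh: ratio = 91/26 = 3.5, so shaft B turns at 105 / 3.5 = 30 rev/s.
Belt: ratio = 180/60 = 3, so the joint axis turns at 30 / 3 = 10 rev/s.

10 rev/s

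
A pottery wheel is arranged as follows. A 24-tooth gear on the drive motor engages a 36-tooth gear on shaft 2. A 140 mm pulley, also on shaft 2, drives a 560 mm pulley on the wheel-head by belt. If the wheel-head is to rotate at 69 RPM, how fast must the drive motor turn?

414 RPM

Overall ratio R = 1.5 × 4 = 6.
Required input speed = output speed × R = 69 × 6 = 414 RPM.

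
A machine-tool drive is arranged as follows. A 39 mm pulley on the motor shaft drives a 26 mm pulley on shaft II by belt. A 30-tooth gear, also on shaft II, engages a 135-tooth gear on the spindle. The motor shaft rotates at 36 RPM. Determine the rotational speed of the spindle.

12 RPM

belt 26/39 = 0.66667 → 36/0.66667 = 54 RPM
gear mesh 135/30 = 4.5 → 54/4.5 = 12 RPM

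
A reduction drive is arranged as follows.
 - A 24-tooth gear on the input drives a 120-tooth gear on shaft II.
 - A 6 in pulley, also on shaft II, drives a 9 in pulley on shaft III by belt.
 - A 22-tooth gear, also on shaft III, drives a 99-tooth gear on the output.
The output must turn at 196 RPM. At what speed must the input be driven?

Overall ratio R = 5 × 1.5 × 4.5 = 33.75.
Required input speed = output speed × R = 196 × 33.75 = 6615 RPM.

6615 RPM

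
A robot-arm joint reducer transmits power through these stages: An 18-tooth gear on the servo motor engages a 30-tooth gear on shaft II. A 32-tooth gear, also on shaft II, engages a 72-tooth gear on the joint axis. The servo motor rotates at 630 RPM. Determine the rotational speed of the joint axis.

168 RPM

the servo motor → shaft II (gear mesh, 30/18): 630 ÷ 1.6667 = 378 RPM
shaft II → the joint axis (gear mesh, 72/32): 378 ÷ 2.25 = 168 RPM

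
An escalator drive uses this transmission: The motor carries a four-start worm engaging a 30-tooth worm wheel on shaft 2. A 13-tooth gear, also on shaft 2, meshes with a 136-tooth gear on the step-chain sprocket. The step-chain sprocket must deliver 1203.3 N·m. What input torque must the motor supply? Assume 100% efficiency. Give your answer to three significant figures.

Overall ratio R = 7.5 × 10.462 = 78.462.
Input torque = output torque / R = 1203.3 / 78.462 = 15.336 N·m.

15.3 N·m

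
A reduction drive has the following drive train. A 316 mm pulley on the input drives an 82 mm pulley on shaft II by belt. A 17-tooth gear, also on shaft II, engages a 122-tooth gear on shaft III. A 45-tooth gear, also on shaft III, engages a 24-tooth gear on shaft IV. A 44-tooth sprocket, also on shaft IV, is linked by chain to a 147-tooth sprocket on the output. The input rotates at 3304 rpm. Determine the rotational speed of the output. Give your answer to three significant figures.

996 rpm

the input → shaft II (belt, 82/316): 3304 ÷ 0.25949 = 12732 rpm
shaft II → shaft III (gear mesh, 122/17): 12732 ÷ 7.1765 = 1774.2 rpm
shaft III → shaft IV (gear mesh, 24/45): 1774.2 ÷ 0.53333 = 3326.6 rpm
shaft IV → the output (chain, 147/44): 3326.6 ÷ 3.3409 = 995.72 rpm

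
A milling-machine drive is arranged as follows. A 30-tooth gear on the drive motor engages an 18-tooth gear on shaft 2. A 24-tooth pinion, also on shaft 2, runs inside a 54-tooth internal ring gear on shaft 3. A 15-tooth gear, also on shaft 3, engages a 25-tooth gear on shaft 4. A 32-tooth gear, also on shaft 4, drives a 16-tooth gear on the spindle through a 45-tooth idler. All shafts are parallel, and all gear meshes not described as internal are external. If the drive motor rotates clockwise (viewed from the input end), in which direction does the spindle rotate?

the drive motor → shaft 2: external mesh, 1 reversal → CCW.
shaft 2 → shaft 3: internal mesh, same direction → CCW.
shaft 3 → shaft 4: external mesh, 1 reversal → CW.
shaft 4 → the spindle: driver → idler → driven is 2 external meshes, 2 reversals → CW.
4 reversals in total — an even number — so the spindle turns the same way as the drive motor.

clockwise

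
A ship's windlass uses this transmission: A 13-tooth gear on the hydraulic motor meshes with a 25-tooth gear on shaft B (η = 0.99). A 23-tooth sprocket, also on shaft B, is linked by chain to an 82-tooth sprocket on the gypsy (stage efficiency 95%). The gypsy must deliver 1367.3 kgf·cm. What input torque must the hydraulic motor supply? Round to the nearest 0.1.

212.0 kgf·cm

Overall ratio R = 1.9231 × 3.5652 = 6.8562; overall efficiency η = 0.99 × 0.95 = 0.9405.
Input torque = output torque / (R × η) = 1367.3 / (6.8562 × 0.9405) = 212.04 kgf·cm.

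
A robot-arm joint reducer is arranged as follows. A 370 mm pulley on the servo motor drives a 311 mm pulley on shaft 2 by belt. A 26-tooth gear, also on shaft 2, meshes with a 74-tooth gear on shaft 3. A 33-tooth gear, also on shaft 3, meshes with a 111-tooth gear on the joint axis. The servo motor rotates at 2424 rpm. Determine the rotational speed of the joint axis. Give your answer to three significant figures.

the servo motor → shaft 2 (belt, 311/370): 2424 ÷ 0.84054 = 2883.9 rpm
shaft 2 → shaft 3 (gear mesh, 74/26): 2883.9 ÷ 2.8462 = 1013.2 rpm
shaft 3 → the joint axis (gear mesh, 111/33): 1013.2 ÷ 3.3636 = 301.24 rpm

301 rpm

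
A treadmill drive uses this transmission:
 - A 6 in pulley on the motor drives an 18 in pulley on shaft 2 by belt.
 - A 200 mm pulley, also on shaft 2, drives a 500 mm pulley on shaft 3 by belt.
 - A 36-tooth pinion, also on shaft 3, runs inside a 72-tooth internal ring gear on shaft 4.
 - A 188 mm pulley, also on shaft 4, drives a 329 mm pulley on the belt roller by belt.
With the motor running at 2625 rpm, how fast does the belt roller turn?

100 rpm

belt 18/6 = 3 → 2625/3 = 875 rpm
belt 500/200 = 2.5 → 875/2.5 = 350 rpm
internal gear 72/36 = 2 → 350/2 = 175 rpm
belt 329/188 = 1.75 → 175/1.75 = 100 rpm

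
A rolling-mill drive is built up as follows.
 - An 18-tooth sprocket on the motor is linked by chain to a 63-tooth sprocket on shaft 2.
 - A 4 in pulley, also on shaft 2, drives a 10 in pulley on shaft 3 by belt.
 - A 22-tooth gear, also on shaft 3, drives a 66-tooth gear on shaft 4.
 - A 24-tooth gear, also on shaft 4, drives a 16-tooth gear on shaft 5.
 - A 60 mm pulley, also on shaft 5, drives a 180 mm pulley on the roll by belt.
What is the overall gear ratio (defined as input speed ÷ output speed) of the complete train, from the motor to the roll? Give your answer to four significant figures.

52.50

Each stage contributes driven/driver: chain 63/18 = 3.5, belt 10/4 = 2.5, gear mesh 66/22 = 3, gear mesh 16/24 = 0.66667, belt 180/60 = 3.
Overall: 3.5 × 2.5 × 3 × 0.66667 × 3 = 52.5.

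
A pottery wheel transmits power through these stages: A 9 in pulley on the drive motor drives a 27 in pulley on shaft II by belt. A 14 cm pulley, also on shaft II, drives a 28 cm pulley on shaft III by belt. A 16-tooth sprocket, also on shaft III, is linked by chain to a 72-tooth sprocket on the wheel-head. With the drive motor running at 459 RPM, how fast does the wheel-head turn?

17 RPM

Belt: ratio = 27/9 = 3, so shaft II turns at 459 / 3 = 153 RPM.
Belt: ratio = 28/14 = 2, so shaft III turns at 153 / 2 = 76.5 RPM.
Chain: ratio = 72/16 = 4.5, so the wheel-head turns at 76.5 / 4.5 = 17 RPM.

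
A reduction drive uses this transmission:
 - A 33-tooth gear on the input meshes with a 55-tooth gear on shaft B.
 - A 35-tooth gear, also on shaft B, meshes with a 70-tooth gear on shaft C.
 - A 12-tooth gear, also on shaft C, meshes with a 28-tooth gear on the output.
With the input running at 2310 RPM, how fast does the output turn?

297 RPM

gear mesh 55/33 = 1.6667 → 2310/1.6667 = 1386 RPM
gear mesh 70/35 = 2 → 1386/2 = 693 RPM
gear mesh 28/12 = 2.3333 → 693/2.3333 = 297 RPM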